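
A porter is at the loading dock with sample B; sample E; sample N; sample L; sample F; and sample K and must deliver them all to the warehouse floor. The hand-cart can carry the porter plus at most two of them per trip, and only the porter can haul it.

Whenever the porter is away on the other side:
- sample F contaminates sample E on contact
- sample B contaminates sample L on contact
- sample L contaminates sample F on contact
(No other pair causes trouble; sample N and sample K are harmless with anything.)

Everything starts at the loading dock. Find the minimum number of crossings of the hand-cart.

Counting alone: the porter can take at most 2 across per trip to the warehouse floor, so moving all 6 needs at least 3 loaded trips out, with a return between consecutive ones — at least 5 crossings.
The plan below uses exactly 5 crossings, so it is optimal:
1. Porter goes to the warehouse floor with sample B and sample F.  [the loading dock: sample E, sample K, sample L, sample N | the warehouse floor: sample B, sample F]
2. Porter goes back to the loading dock alone.  [the loading dock: sample E, sample K, sample L, sample N | the warehouse floor: sample B, sample F]
3. Porter goes to the warehouse floor with sample K and sample N.  [the loading dock: sample E, sample L | the warehouse floor: sample B, sample F, sample K, sample N]
4. Porter goes back to the loading dock alone.  [the loading dock: sample E, sample L | the warehouse floor: sample B, sample F, sample K, sample N]
5. Porter goes to the warehouse floor with sample E and sample L.  [the loading dock: — | the warehouse floor: sample B, sample E, sample F, sample K, sample L, sample N]

5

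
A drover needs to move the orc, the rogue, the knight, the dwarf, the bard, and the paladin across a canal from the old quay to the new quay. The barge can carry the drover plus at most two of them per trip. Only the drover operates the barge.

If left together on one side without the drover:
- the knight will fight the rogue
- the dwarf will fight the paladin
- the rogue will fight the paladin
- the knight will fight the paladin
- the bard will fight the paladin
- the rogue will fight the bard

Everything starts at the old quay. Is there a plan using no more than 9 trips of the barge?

Yes — this plan uses 9 crossings (≤ 9):
1. Drover goes to the new quay with the paladin and the rogue.  [the old quay: the bard, the dwarf, the knight, the orc | the new quay: the paladin, the rogue]
2. Drover goes back to the old quay with the rogue.  [the old quay: the bard, the dwarf, the knight, the orc, the rogue | the new quay: the paladin]
3. Drover goes to the new quay with the orc and the rogue.  [the old quay: the bard, the dwarf, the knight | the new quay: the orc, the paladin, the rogue]
4. Drover goes back to the old quay with the rogue.  [the old quay: the bard, the dwarf, the knight, the rogue | the new quay: the orc, the paladin]
5. Drover goes to the new quay with the dwarf and the rogue.  [the old quay: the bard, the knight | the new quay: the dwarf, the orc, the paladin, the rogue]
6. Drover goes back to the old quay with the paladin.  [the old quay: the bard, the knight, the paladin | the new quay: the dwarf, the orc, the rogue]
7. Drover goes to the new quay with the bard and the knight.  [the old quay: the paladin | the new quay: the bard, the dwarf, the knight, the orc, the rogue]
8. Drover goes back to the old quay with the rogue.  [the old quay: the paladin, the rogue | the new quay: the bard, the dwarf, the knight, the orc]
9. Drover goes to the new quay with the paladin and the rogue.  [the old quay: — | the new quay: the bard, the dwarf, the knight, the orc, the paladin, the rogue]

Yes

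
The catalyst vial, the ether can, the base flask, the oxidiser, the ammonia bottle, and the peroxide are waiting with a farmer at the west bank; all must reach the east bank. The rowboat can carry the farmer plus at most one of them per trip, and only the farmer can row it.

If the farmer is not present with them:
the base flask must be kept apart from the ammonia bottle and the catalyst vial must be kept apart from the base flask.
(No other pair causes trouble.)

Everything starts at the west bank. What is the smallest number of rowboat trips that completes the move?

13

Counting alone: the farmer can take at most 1 across per trip to the east bank, so moving all 6 needs at least 6 loaded trips out, with a return between consecutive ones — at least 11 crossings.
The safety rule pushes this higher. Following every safe sequence of crossings, the most of the 6 that can be at the east bank as the rowboat arrives there on crossing 11 is 5 — never all 6.
So no plan with fewer than 13 crossings exists, and this one achieves 13:
1. Farmer goes to the east bank with the base flask.
2. Farmer goes back to the west bank alone.
3. Farmer goes to the east bank with the catalyst vial.
4. Farmer goes back to the west bank with the base flask.
5. Farmer goes to the east bank with the ammonia bottle.
6. Farmer goes back to the west bank alone.
7. Farmer goes to the east bank with the ether can.
8. Farmer goes back to the west bank alone.
9. Farmer goes to the east bank with the oxidiser.
10. Farmer goes back to the west bank alone.
11. Farmer goes to the east bank with the peroxide.
12. Farmer goes back to the west bank alone.
13. Farmer goes to the east bank with the base flask.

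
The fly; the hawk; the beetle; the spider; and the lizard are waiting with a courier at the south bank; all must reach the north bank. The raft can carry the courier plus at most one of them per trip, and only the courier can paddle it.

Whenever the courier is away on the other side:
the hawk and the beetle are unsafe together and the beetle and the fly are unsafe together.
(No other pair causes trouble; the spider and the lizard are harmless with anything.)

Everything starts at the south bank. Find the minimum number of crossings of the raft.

11

Counting alone: the courier can take at most 1 across per trip to the north bank, so moving all 5 needs at least 5 loaded trips out, with a return between consecutive ones — at least 9 crossings.
The safety rule pushes this higher. Following every safe sequence of crossings, the most of the 5 that can be at the north bank as the raft arrives there on crossing 9 is 4 — never all 5.
So no plan with fewer than 11 crossings exists, and this one achieves 11:
1. Courier goes to the north bank with the beetle.
2. Courier goes back to the south bank alone.
3. Courier goes to the north bank with the fly.
4. Courier goes back to the south bank with the beetle.
5. Courier goes to the north bank with the hawk.
6. Courier goes back to the south bank alone.
7. Courier goes to the north bank with the spider.
8. Courier goes back to the south bank alone.
9. Courier goes to the north bank with the lizard.
10. Courier goes back to the south bank alone.
11. Courier goes to the north bank with the beetle.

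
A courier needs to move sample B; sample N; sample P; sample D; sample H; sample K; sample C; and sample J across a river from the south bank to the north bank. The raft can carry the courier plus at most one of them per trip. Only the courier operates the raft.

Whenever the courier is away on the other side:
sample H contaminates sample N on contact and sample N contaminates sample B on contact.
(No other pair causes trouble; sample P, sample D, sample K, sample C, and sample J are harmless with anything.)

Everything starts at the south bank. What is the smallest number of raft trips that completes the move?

17

Counting alone: the courier can take at most 1 across per trip to the north bank, so moving all 8 needs at least 8 loaded trips out, with a return between consecutive ones — at least 15 crossings.
The safety rule pushes this higher. Following every safe sequence of crossings, the most of the 8 that can be at the north bank as the raft arrives there on crossing 15 is 7 — never all 8.
So no plan with fewer than 17 crossings exists, and this one achieves 17:
1. Courier goes to the north bank with sample N.  [the south bank: sample B, sample C, sample D, sample H, sample J, sample K, sample P | the north bank: sample N]
2. Courier goes back to the south bank alone.  [the south bank: sample B, sample C, sample D, sample H, sample J, sample K, sample P | the north bank: sample N]
3. Courier goes to the north bank with sample B.  [the south bank: sample C, sample D, sample H, sample J, sample K, sample P | the north bank: sample B, sample N]
4. Courier goes back to the south bank with sample N.  [the south bank: sample C, sample D, sample H, sample J, sample K, sample N, sample P | the north bank: sample B]
5. Courier goes to the north bank with sample H.  [the south bank: sample C, sample D, sample J, sample K, sample N, sample P | the north bank: sample B, sample H]
6. Courier goes back to the south bank alone.  [the south bank: sample C, sample D, sample J, sample K, sample N, sample P | the north bank: sample B, sample H]
7. Courier goes to the north bank with sample P.  [the south bank: sample C, sample D, sample J, sample K, sample N | the north bank: sample B, sample H, sample P]
8. Courier goes back to the south bank alone.  [the south bank: sample C, sample D, sample J, sample K, sample N | the north bank: sample B, sample H, sample P]
9. Courier goes to the north bank with sample D.  [the south bank: sample C, sample J, sample K, sample N | the north bank: sample B, sample D, sample H, sample P]
10. Courier goes back to the south bank alone.  [the south bank: sample C, sample J, sample K, sample N | the north bank: sample B, sample D, sample H, sample P]
11. Courier goes to the north bank with sample K.  [the south bank: sample C, sample J, sample N | the north bank: sample B, sample D, sample H, sample K, sample P]
12. Courier goes back to the south bank alone.  [the south bank: sample C, sample J, sample N | the north bank: sample B, sample D, sample H, sample K, sample P]
13. Courier goes to the north bank with sample C.  [the south bank: sample J, sample N | the north bank: sample B, sample C, sample D, sample H, sample K, sample P]
14. Courier goes back to the south bank alone.  [the south bank: sample J, sample N | the north bank: sample B, sample C, sample D, sample H, sample K, sample P]
15. Courier goes to the north bank with sample J.  [the south bank: sample N | the north bank: sample B, sample C, sample D, sample H, sample J, sample K, sample P]
16. Courier goes back to the south bank alone.  [the south bank: sample N | the north bank: sample B, sample C, sample D, sample H, sample J, sample K, sample P]
17. Courier goes to the north bank with sample N.  [the south bank: — | the north bank: sample B, sample C, sample D, sample H, sample J, sample K, sample N, sample P]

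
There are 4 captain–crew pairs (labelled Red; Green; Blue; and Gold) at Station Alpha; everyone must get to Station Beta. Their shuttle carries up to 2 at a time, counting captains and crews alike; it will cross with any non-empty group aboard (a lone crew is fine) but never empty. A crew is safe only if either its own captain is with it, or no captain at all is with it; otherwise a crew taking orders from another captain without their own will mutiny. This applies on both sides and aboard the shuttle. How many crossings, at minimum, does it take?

Following every safe sequence of crossings from the start, the most of the 8 that can be at Station Beta as the shuttle arrives there on crossings 1, 3, 5 is 2, 3, 4 respectively; the best ever achieved is 4 of 8.
From crossing 7 on, no configuration arises that was not already reachable earlier: only 44 distinct safe configurations (who is on which side, and where the shuttle is) can ever be reached, none of them has everyone across, and every continuation just revisits them. So no valid plan exists.

impossible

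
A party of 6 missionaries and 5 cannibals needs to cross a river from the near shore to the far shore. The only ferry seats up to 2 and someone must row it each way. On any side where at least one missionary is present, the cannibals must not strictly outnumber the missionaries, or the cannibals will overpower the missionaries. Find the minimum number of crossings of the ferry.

Counting alone: each trip to the far shore takes at most 2 across and each return brings at least 1 back, so after t trips out (and t−1 returns) at most 2t − (t−1) of the 11 are across; that first reaches 11 at t = 10, so at least 19 crossings are needed.
The plan below uses exactly 19 crossings, so it is optimal:
1. 2 cannibals → the far shore.  (the near shore: 6M 3C; the far shore: 0M 2C)
2. 1 cannibal ← the near shore.  (the near shore: 6M 4C; the far shore: 0M 1C)
3. 2 cannibals → the far shore.  (the near shore: 6M 2C; the far shore: 0M 3C)
4. 1 cannibal ← the near shore.  (the near shore: 6M 3C; the far shore: 0M 2C)
5. 2 missionaries → the far shore.  (the near shore: 4M 3C; the far shore: 2M 2C)
6. 1 cannibal ← the near shore.  (the near shore: 4M 4C; the far shore: 2M 1C)
7. 1 missionary and 1 cannibal → the far shore.  (the near shore: 3M 3C; the far shore: 3M 2C)
8. 1 missionary ← the near shore.  (the near shore: 4M 3C; the far shore: 2M 2C)
9. 1 missionary and 1 cannibal → the far shore.  (the near shore: 3M 2C; the far shore: 3M 3C)
10. 1 cannibal ← the near shore.  (the near shore: 3M 3C; the far shore: 3M 2C)
11. 1 missionary and 1 cannibal → the far shore.  (the near shore: 2M 2C; the far shore: 4M 3C)
12. 1 missionary ← the near shore.  (the near shore: 3M 2C; the far shore: 3M 3C)
13. 1 missionary and 1 cannibal → the far shore.  (the near shore: 2M 1C; the far shore: 4M 4C)
14. 1 cannibal ← the near shore.  (the near shore: 2M 2C; the far shore: 4M 3C)
15. 1 missionary and 1 cannibal → the far shore.  (the near shore: 1M 1C; the far shore: 5M 4C)
16. 1 missionary ← the near shore.  (the near shore: 2M 1C; the far shore: 4M 4C)
17. 1 missionary and 1 cannibal → the far shore.  (the near shore: 1M 0C; the far shore: 5M 5C)
18. 1 cannibal ← the near shore.  (the near shore: 1M 1C; the far shore: 5M 4C)
19. 1 missionary and 1 cannibal → the far shore.  (the near shore: 0M 0C; the far shore: 6M 5C)

19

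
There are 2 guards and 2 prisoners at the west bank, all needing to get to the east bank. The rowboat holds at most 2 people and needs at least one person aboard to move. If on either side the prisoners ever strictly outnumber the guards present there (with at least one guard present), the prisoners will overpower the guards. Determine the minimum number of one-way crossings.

Counting alone: each trip to the east bank takes at most 2 across and each return brings at least 1 back, so after t trips out (and t−1 returns) at most 2t − (t−1) of the 4 are across; that first reaches 4 at t = 3, so at least 5 crossings are needed.
The plan below uses exactly 5 crossings, so it is optimal:
1. 2 prisoners → the east bank.  (the west bank: 2G 0P; the east bank: 0G 2P)
2. 1 prisoner ← the west bank.  (the west bank: 2G 1P; the east bank: 0G 1P)
3. 2 guards → the east bank.  (the west bank: 0G 1P; the east bank: 2G 1P)
4. 1 prisoner ← the west bank.  (the west bank: 0G 2P; the east bank: 2G 0P)
5. 2 prisoners → the east bank.  (the west bank: 0G 0P; the east bank: 2G 2P)

5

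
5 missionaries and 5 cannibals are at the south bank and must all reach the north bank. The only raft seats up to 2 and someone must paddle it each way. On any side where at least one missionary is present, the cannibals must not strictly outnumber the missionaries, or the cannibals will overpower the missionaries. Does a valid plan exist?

No

Following every safe sequence of crossings from the start, the most of the 10 that can be at the north bank as the raft arrives there on crossings 1, 3, 5, 7 is 2, 3, 4, 5 respectively; the best ever achieved is 5 of 10.
From crossing 9 on, no configuration arises that was not already reachable earlier: only 13 distinct safe configurations (who is on which side, and where the raft is) can ever be reached, none of them has everyone across, and every continuation just revisits them. They are: 0 missionaries + 0 cannibals across (raft back at the start); 0 missionaries + 1 cannibal across (raft there); 0 missionaries + 1 cannibal across (raft back at the start); 0 missionaries + 2 cannibals across (raft there); 0 missionaries + 2 cannibals across (raft back at the start); 0 missionaries + 3 cannibals across (raft there); 0 missionaries + 3 cannibals across (raft back at the start); 0 missionaries + 4 cannibals across (raft there); 0 missionaries + 4 cannibals across (raft back at the start); 0 missionaries + 5 cannibals across (raft there); 1 missionary + 1 cannibal across (raft there); 1 missionary + 1 cannibal across (raft back at the start); 2 missionaries + 2 cannibals across (raft there). So no valid plan exists.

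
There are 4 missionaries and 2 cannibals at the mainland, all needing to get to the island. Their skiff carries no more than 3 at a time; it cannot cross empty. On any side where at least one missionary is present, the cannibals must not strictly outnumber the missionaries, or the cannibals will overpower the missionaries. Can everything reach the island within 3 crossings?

No

Counting alone: each trip to the island takes at most 3 across and each return brings at least 1 back, so after t trips out (and t−1 returns) at most 3t − (t−1) of the 6 are across; that first reaches 6 at t = 3, so at least 5 crossings are needed.
Since 3 < 5, 3 crossings cannot be enough. (The shortest complete plan in fact takes 5:)
1. 2 cannibals → the island.  (the mainland: 4M 0C; the island: 0M 2C)
2. 1 cannibal ← the mainland.  (the mainland: 4M 1C; the island: 0M 1C)
3. 2 missionaries and 1 cannibal → the island.  (the mainland: 2M 0C; the island: 2M 2C)
4. 1 cannibal ← the mainland.  (the mainland: 2M 1C; the island: 2M 1C)
5. 2 missionaries and 1 cannibal → the island.  (the mainland: 0M 0C; the island: 4M 2C)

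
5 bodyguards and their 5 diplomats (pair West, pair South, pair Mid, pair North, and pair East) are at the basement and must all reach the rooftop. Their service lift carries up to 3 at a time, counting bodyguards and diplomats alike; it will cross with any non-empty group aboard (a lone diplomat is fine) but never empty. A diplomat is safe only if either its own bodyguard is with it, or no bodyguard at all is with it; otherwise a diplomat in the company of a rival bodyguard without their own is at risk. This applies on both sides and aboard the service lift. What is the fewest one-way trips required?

11

Counting alone: each trip to the rooftop takes at most 3 across and each return brings at least 1 back, so after t trips out (and t−1 returns) at most 3t − (t−1) of the 10 are across; that first reaches 10 at t = 5, so at least 9 crossings are needed.
The safety rule pushes this higher. Following every safe sequence of crossings, the most of the 10 that can be at the rooftop as the service lift arrives there on crossing 9 is 9 — never all 10.
So no plan with fewer than 11 crossings exists, and this one achieves 11:
1. bodyguard West and diplomat West cross → the rooftop.
2. bodyguard West crosses ← the basement.
3. diplomat Mid, diplomat North, and diplomat South cross → the rooftop.
4. diplomat West crosses ← the basement.
5. bodyguard Mid, bodyguard North, and bodyguard South cross → the rooftop.
6. bodyguard South and diplomat South cross ← the basement.
7. bodyguard East, bodyguard South, and bodyguard West cross → the rooftop.
8. diplomat Mid crosses ← the basement.
9. diplomat South and diplomat West cross → the rooftop.
10. diplomat West crosses ← the basement.
11. diplomat East, diplomat Mid, and diplomat West cross → the rooftop.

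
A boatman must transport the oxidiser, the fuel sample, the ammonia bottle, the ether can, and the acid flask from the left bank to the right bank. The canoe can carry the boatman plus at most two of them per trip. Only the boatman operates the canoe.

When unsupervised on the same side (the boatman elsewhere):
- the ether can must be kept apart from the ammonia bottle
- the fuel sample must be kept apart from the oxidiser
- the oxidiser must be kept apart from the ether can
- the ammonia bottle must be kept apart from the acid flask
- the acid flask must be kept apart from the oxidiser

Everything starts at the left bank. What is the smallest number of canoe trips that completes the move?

7

Counting alone: the boatman can take at most 2 across per trip to the right bank, so moving all 5 needs at least 3 loaded trips out, with a return between consecutive ones — at least 5 crossings.
The safety rule pushes this higher. Following every safe sequence of crossings, the most of the 5 that can be at the right bank as the canoe arrives there on crossing 5 is 4 — never all 5.
So no plan with fewer than 7 crossings exists, and this one achieves 7:
1. Boatman goes to the right bank with the ammonia bottle and the oxidiser.  [the left bank: the acid flask, the ether can, the fuel sample | the right bank: the ammonia bottle, the oxidiser]
2. Boatman goes back to the left bank alone.  [the left bank: the acid flask, the ether can, the fuel sample | the right bank: the ammonia bottle, the oxidiser]
3. Boatman goes to the right bank with the fuel sample.  [the left bank: the acid flask, the ether can | the right bank: the ammonia bottle, the fuel sample, the oxidiser]
4. Boatman goes back to the left bank with the oxidiser.  [the left bank: the acid flask, the ether can, the oxidiser | the right bank: the ammonia bottle, the fuel sample]
5. Boatman goes to the right bank with the acid flask and the ether can.  [the left bank: the oxidiser | the right bank: the acid flask, the ammonia bottle, the ether can, the fuel sample]
6. Boatman goes back to the left bank with the ammonia bottle.  [the left bank: the ammonia bottle, the oxidiser | the right bank: the acid flask, the ether can, the fuel sample]
7. Boatman goes to the right bank with the ammonia bottle and the oxidiser.  [the left bank: — | the right bank: the acid flask, the ammonia bottle, the ether can, the fuel sample, the oxidiser]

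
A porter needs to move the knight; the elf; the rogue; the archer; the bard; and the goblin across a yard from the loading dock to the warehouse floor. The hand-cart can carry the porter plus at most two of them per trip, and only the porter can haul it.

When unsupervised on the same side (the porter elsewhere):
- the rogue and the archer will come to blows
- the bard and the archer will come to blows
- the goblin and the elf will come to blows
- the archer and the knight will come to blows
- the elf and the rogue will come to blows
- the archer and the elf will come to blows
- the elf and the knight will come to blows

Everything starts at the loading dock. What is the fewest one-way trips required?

Counting alone: the porter can take at most 2 across per trip to the warehouse floor, so moving all 6 needs at least 3 loaded trips out, with a return between consecutive ones — at least 5 crossings.
The safety rule pushes this higher. Following every safe sequence of crossings, the most of the 6 that can be at the warehouse floor as the hand-cart arrives there on crossings 5, 7 is 4, 5 respectively — never all 6.
So no plan with fewer than 9 crossings exists, and this one achieves 9:
1. Porter goes to the warehouse floor with the archer and the elf.
2. Porter goes back to the loading dock with the elf.
3. Porter goes to the warehouse floor with the bard and the elf.
4. Porter goes back to the loading dock with the archer.
5. Porter goes to the warehouse floor with the knight and the rogue.
6. Porter goes back to the loading dock with the elf.
7. Porter goes to the warehouse floor with the elf and the goblin.
8. Porter goes back to the loading dock with the elf.
9. Porter goes to the warehouse floor with the archer and the elf.

9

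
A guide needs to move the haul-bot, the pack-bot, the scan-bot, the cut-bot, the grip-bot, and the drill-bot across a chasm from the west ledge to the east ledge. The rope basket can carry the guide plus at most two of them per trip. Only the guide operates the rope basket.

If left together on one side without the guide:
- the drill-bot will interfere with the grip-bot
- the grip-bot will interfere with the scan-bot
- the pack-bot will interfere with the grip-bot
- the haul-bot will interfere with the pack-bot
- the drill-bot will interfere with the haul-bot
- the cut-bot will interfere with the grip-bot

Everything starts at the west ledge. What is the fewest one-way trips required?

7

Counting alone: the guide can take at most 2 across per trip to the east ledge, so moving all 6 needs at least 3 loaded trips out, with a return between consecutive ones — at least 5 crossings.
The safety rule pushes this higher. Following every safe sequence of crossings, the most of the 6 that can be at the east ledge as the rope basket arrives there on crossing 5 is 5 — never all 6.
So no plan with fewer than 7 crossings exists, and this one achieves 7:
1. Guide goes to the east ledge with the grip-bot and the haul-bot.  [the west ledge: the cut-bot, the drill-bot, the pack-bot, the scan-bot | the east ledge: the grip-bot, the haul-bot]
2. Guide goes back to the west ledge alone.  [the west ledge: the cut-bot, the drill-bot, the pack-bot, the scan-bot | the east ledge: the grip-bot, the haul-bot]
3. Guide goes to the east ledge with the pack-bot and the scan-bot.  [the west ledge: the cut-bot, the drill-bot | the east ledge: the grip-bot, the haul-bot, the pack-bot, the scan-bot]
4. Guide goes back to the west ledge with the grip-bot and the haul-bot.  [the west ledge: the cut-bot, the drill-bot, the grip-bot, the haul-bot | the east ledge: the pack-bot, the scan-bot]
5. Guide goes to the east ledge with the cut-bot and the drill-bot.  [the west ledge: the grip-bot, the haul-bot | the east ledge: the cut-bot, the drill-bot, the pack-bot, the scan-bot]
6. Guide goes back to the west ledge alone.  [the west ledge: the grip-bot, the haul-bot | the east ledge: the cut-bot, the drill-bot, the pack-bot, the scan-bot]
7. Guide goes to the east ledge with the grip-bot and the haul-bot.  [the west ledge: — | the east ledge: the cut-bot, the drill-bot, the grip-bot, the haul-bot, the pack-bot, the scan-bot]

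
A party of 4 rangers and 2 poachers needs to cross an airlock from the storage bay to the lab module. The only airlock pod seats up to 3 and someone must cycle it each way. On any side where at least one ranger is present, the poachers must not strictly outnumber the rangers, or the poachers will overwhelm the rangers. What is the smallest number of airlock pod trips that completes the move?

Counting alone: each trip to the lab module takes at most 3 across and each return brings at least 1 back, so after t trips out (and t−1 returns) at most 3t − (t−1) of the 6 are across; that first reaches 6 at t = 3, so at least 5 crossings are needed.
The plan below uses exactly 5 crossings, so it is optimal:
1. 2 poachers → the lab module.  (the storage bay: 4R 0P; the lab module: 0R 2P)
2. 1 poacher ← the storage bay.  (the storage bay: 4R 1P; the lab module: 0R 1P)
3. 2 rangers and 1 poacher → the lab module.  (the storage bay: 2R 0P; the lab module: 2R 2P)
4. 1 poacher ← the storage bay.  (the storage bay: 2R 1P; the lab module: 2R 1P)
5. 2 rangers and 1 poacher → the lab module.  (the storage bay: 0R 0P; the lab module: 4R 2P)

5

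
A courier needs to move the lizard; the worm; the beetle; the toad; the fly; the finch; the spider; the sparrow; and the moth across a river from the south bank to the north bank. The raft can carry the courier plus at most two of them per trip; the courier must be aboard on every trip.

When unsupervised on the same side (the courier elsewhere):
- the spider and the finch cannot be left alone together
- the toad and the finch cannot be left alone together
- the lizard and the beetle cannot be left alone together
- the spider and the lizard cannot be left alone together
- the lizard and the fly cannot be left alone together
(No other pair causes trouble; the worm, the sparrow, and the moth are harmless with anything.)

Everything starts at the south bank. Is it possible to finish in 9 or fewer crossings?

Counting alone: the courier can take at most 2 across per trip to the north bank, so moving all 9 needs at least 5 loaded trips out, with a return between consecutive ones — at least 9 crossings.
The safety rule pushes this higher. Following every safe sequence of crossings, the most of the 9 that can be at the north bank as the raft arrives there on crossing 9 is 8 — never all 9.
So the move cannot be finished within 9 crossings. (The shortest complete plan takes 11:)
1. Courier goes to the north bank with the finch and the lizard.  [the south bank: the beetle, the fly, the moth, the sparrow, the spider, the toad, the worm | the north bank: the finch, the lizard]
2. Courier goes back to the south bank alone.  [the south bank: the beetle, the fly, the moth, the sparrow, the spider, the toad, the worm | the north bank: the finch, the lizard]
3. Courier goes to the north bank with the worm.  [the south bank: the beetle, the fly, the moth, the sparrow, the spider, the toad | the north bank: the finch, the lizard, the worm]
4. Courier goes back to the south bank alone.  [the south bank: the beetle, the fly, the moth, the sparrow, the spider, the toad | the north bank: the finch, the lizard, the worm]
5. Courier goes to the north bank with the beetle and the toad.  [the south bank: the fly, the moth, the sparrow, the spider | the north bank: the beetle, the finch, the lizard, the toad, the worm]
6. Courier goes back to the south bank with the finch and the lizard.  [the south bank: the finch, the fly, the lizard, the moth, the sparrow, the spider | the north bank: the beetle, the toad, the worm]
7. Courier goes to the north bank with the fly and the spider.  [the south bank: the finch, the lizard, the moth, the sparrow | the north bank: the beetle, the fly, the spider, the toad, the worm]
8. Courier goes back to the south bank alone.  [the south bank: the finch, the lizard, the moth, the sparrow | the north bank: the beetle, the fly, the spider, the toad, the worm]
9. Courier goes to the north bank with the moth and the sparrow.  [the south bank: the finch, the lizard | the north bank: the beetle, the fly, the moth, the sparrow, the spider, the toad, the worm]
10. Courier goes back to the south bank alone.  [the south bank: the finch, the lizard | the north bank: the beetle, the fly, the moth, the sparrow, the spider, the toad, the worm]
11. Courier goes to the north bank with the finch and the lizard.  [the south bank: — | the north bank: the beetle, the finch, the fly, the lizard, the moth, the sparrow, the spider, the toad, the worm]

No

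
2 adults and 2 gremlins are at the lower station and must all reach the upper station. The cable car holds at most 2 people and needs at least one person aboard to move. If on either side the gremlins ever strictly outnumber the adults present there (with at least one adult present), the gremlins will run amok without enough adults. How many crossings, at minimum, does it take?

5

Counting alone: each trip to the upper station takes at most 2 across and each return brings at least 1 back, so after t trips out (and t−1 returns) at most 2t − (t−1) of the 4 are across; that first reaches 4 at t = 3, so at least 5 crossings are needed.
The plan below uses exactly 5 crossings, so it is optimal:
1. 2 gremlins → the upper station.  (the lower station: 2A 0G; the upper station: 0A 2G)
2. 1 gremlin ← the lower station.  (the lower station: 2A 1G; the upper station: 0A 1G)
3. 2 adults → the upper station.  (the lower station: 0A 1G; the upper station: 2A 1G)
4. 1 gremlin ← the lower station.  (the lower station: 0A 2G; the upper station: 2A 0G)
5. 2 gremlins → the upper station.  (the lower station: 0A 0G; the upper station: 2A 2G)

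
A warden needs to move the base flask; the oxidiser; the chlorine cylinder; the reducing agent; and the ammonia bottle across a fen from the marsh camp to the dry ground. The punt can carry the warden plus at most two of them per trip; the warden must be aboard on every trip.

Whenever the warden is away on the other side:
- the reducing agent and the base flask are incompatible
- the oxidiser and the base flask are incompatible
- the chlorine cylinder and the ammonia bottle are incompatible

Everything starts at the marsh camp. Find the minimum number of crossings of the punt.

Counting alone: the warden can take at most 2 across per trip to the dry ground, so moving all 5 needs at least 3 loaded trips out, with a return between consecutive ones — at least 5 crossings.
The plan below uses exactly 5 crossings, so it is optimal:
1. Warden goes to the dry ground with the base flask and the chlorine cylinder.
2. Warden goes back to the marsh camp alone.
3. Warden goes to the dry ground with the oxidiser and the reducing agent.
4. Warden goes back to the marsh camp with the base flask.
5. Warden goes to the dry ground with the ammonia bottle and the base flask.

5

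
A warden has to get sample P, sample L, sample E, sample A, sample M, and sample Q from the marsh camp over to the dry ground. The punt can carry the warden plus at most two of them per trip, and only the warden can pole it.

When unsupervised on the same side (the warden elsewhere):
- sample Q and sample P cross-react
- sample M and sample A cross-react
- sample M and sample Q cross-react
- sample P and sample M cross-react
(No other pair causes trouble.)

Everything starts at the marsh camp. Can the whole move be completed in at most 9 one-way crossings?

Yes — this plan uses 9 crossings (≤ 9):
1. Warden goes to the dry ground with sample M and sample P.  [the marsh camp: sample A, sample E, sample L, sample Q | the dry ground: sample M, sample P]
2. Warden goes back to the marsh camp with sample P.  [the marsh camp: sample A, sample E, sample L, sample P, sample Q | the dry ground: sample M]
3. Warden goes to the dry ground with sample L and sample P.  [the marsh camp: sample A, sample E, sample Q | the dry ground: sample L, sample M, sample P]
4. Warden goes back to the marsh camp with sample P.  [the marsh camp: sample A, sample E, sample P, sample Q | the dry ground: sample L, sample M]
5. Warden goes to the dry ground with sample E and sample P.  [the marsh camp: sample A, sample Q | the dry ground: sample E, sample L, sample M, sample P]
6. Warden goes back to the marsh camp with sample P.  [the marsh camp: sample A, sample P, sample Q | the dry ground: sample E, sample L, sample M]
7. Warden goes to the dry ground with sample A and sample P.  [the marsh camp: sample Q | the dry ground: sample A, sample E, sample L, sample M, sample P]
8. Warden goes back to the marsh camp with sample M.  [the marsh camp: sample M, sample Q | the dry ground: sample A, sample E, sample L, sample P]
9. Warden goes to the dry ground with sample M and sample Q.  [the marsh camp: — | the dry ground: sample A, sample E, sample L, sample M, sample P, sample Q]

Yes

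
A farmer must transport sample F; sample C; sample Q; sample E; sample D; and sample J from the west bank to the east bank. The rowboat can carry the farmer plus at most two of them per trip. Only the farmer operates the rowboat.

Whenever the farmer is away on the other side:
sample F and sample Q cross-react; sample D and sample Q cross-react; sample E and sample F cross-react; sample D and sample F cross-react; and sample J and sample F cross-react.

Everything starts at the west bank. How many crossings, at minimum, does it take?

9

Counting alone: the farmer can take at most 2 across per trip to the east bank, so moving all 6 needs at least 3 loaded trips out, with a return between consecutive ones — at least 5 crossings.
The safety rule pushes this higher. Following every safe sequence of crossings, the most of the 6 that can be at the east bank as the rowboat arrives there on crossings 5, 7 is 4, 5 respectively — never all 6.
So no plan with fewer than 9 crossings exists, and this one achieves 9:
1. Farmer goes to the east bank with sample F and sample Q.  [the west bank: sample C, sample D, sample E, sample J | the east bank: sample F, sample Q]
2. Farmer goes back to the west bank with sample F.  [the west bank: sample C, sample D, sample E, sample F, sample J | the east bank: sample Q]
3. Farmer goes to the east bank with sample C and sample F.  [the west bank: sample D, sample E, sample J | the east bank: sample C, sample F, sample Q]
4. Farmer goes back to the west bank with sample F.  [the west bank: sample D, sample E, sample F, sample J | the east bank: sample C, sample Q]
5. Farmer goes to the east bank with sample E and sample F.  [the west bank: sample D, sample J | the east bank: sample C, sample E, sample F, sample Q]
6. Farmer goes back to the west bank with sample F.  [the west bank: sample D, sample F, sample J | the east bank: sample C, sample E, sample Q]
7. Farmer goes to the east bank with sample F and sample J.  [the west bank: sample D | the east bank: sample C, sample E, sample F, sample J, sample Q]
8. Farmer goes back to the west bank with sample F.  [the west bank: sample D, sample F | the east bank: sample C, sample E, sample J, sample Q]
9. Farmer goes to the east bank with sample D and sample F.  [the west bank: — | the east bank: sample C, sample D, sample E, sample F, sample J, sample Q]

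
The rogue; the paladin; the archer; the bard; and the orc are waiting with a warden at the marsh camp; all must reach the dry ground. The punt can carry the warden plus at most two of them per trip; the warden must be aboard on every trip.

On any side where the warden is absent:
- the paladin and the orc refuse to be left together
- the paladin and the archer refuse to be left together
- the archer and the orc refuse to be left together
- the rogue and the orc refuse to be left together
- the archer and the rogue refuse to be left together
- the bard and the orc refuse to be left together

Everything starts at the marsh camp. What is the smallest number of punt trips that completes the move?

7

Counting alone: the warden can take at most 2 across per trip to the dry ground, so moving all 5 needs at least 3 loaded trips out, with a return between consecutive ones — at least 5 crossings.
The safety rule pushes this higher. Following every safe sequence of crossings, the most of the 5 that can be at the dry ground as the punt arrives there on crossing 5 is 4 — never all 5.
So no plan with fewer than 7 crossings exists, and this one achieves 7:
1. Warden goes to the dry ground with the archer and the orc.
2. Warden goes back to the marsh camp with the archer.
3. Warden goes to the dry ground with the paladin and the rogue.
4. Warden goes back to the marsh camp with the orc.
5. Warden goes to the dry ground with the archer and the bard.
6. Warden goes back to the marsh camp with the archer.
7. Warden goes to the dry ground with the archer and the orc.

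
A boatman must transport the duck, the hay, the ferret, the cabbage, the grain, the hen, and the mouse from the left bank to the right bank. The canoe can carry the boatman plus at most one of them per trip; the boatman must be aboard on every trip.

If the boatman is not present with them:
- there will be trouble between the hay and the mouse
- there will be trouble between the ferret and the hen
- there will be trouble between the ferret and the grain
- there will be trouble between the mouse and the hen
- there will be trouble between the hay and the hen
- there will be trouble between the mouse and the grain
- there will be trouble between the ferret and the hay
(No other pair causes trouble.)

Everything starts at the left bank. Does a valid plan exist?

Whatever the first load, the items left behind include a forbidden pair without the boatman. No opening move is safe, so no plan exists.

No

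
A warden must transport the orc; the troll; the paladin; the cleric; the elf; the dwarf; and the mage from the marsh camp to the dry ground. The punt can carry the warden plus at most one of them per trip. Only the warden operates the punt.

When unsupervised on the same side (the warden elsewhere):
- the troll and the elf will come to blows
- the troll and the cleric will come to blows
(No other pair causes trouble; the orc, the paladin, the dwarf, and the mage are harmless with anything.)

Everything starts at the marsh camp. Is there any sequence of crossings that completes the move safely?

Yes

1. Warden goes to the dry ground with the troll.
2. Warden goes back to the marsh camp alone.
3. Warden goes to the dry ground with the orc.
4. Warden goes back to the marsh camp alone.
5. Warden goes to the dry ground with the paladin.
6. Warden goes back to the marsh camp alone.
7. Warden goes to the dry ground with the cleric.
8. Warden goes back to the marsh camp with the troll.
9. Warden goes to the dry ground with the elf.
10. Warden goes back to the marsh camp alone.
11. Warden goes to the dry ground with the dwarf.
12. Warden goes back to the marsh camp alone.
13. Warden goes to the dry ground with the mage.
14. Warden goes back to the marsh camp alone.
15. Warden goes to the dry ground with the troll.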